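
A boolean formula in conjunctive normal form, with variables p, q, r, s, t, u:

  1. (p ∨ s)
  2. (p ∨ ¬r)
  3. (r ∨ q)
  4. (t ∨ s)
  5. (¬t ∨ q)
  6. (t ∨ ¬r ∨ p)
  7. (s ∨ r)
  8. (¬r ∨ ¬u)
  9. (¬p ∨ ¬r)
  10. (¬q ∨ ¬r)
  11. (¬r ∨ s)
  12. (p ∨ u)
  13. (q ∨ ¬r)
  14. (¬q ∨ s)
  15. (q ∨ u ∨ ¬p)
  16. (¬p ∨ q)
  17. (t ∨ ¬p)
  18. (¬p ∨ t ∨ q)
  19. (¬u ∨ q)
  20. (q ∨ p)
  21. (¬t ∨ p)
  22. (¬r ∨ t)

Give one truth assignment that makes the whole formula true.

p = True, q = True, r = False, s = True, t = True, u = False

s occurs only positively in the remaining clauses — set s = True.
Try p = True.
  then r is forced to False.
  then q is forced to True.
  then t is forced to True.
u is now unconstrained; take u = False.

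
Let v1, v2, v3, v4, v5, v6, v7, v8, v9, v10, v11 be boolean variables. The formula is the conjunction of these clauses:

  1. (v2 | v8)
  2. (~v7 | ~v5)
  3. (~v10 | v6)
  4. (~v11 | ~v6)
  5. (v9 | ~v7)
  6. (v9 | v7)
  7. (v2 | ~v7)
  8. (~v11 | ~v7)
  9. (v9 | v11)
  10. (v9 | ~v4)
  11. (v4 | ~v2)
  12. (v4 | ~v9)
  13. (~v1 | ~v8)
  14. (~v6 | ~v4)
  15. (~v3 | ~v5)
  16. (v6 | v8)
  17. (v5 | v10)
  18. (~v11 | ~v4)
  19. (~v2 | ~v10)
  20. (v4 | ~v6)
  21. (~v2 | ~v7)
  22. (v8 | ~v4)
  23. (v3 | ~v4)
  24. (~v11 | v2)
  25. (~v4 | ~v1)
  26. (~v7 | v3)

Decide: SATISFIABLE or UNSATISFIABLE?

v4 = True:
  propagation gives v9=True, v6=False, v10=False, v8=True; an empty clause results — contradiction.
v4 = False:
  propagation gives v2=False, v8=True, v7=False, v9=True; an empty clause results — contradiction.
Every branch closes, so no satisfying assignment exists.

UNSATISFIABLE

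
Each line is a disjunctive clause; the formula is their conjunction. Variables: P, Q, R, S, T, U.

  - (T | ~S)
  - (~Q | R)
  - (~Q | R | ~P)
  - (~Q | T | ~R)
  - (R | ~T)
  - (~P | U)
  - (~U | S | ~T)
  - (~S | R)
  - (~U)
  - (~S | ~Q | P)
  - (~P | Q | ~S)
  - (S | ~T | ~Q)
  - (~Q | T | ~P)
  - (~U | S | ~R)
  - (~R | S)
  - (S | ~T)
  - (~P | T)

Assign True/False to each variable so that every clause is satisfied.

P=F, Q=F, R=T, S=T, T=T, U=F

Check each clause:
  1. (T | ~S) — T is true.
  2. (R | ~Q) — R is true.
  3. (R | ~P | ~Q) — R is true.
  4. (T | ~R | ~Q) — T is true.
  5. (~T | R) — R is true.
  6. (~P | U) — ~P is true.
  7. (S | ~T | ~U) — ~U is true.
  8. (R | ~S) — R is true.
  9. (~U) — ~U is true.
  10. (P | ~S | ~Q) — ~Q is true.
  11. (Q | ~P | ~S) — ~P is true.
  12. (~T | ~Q | S) — S is true.
  13. (~P | ~Q | T) — T is true.
  14. (S | ~R | ~U) — ~U is true.
  15. (~R | S) — S is true.
  16. (S | ~T) — S is true.
  17. (T | ~P) — T is true.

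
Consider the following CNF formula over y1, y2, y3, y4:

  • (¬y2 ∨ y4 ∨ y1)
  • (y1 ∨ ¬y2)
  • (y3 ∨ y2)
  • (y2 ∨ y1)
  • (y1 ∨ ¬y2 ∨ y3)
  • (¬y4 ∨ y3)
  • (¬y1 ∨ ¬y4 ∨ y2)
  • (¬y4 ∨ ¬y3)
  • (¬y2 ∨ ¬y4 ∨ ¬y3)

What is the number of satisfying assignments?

Satisfying assignments:
  y1=T y2=F y3=T y4=F
  y1=T y2=T y3=F y4=F
  y1=T y2=T y3=T y4=F
That's 3 in total.

3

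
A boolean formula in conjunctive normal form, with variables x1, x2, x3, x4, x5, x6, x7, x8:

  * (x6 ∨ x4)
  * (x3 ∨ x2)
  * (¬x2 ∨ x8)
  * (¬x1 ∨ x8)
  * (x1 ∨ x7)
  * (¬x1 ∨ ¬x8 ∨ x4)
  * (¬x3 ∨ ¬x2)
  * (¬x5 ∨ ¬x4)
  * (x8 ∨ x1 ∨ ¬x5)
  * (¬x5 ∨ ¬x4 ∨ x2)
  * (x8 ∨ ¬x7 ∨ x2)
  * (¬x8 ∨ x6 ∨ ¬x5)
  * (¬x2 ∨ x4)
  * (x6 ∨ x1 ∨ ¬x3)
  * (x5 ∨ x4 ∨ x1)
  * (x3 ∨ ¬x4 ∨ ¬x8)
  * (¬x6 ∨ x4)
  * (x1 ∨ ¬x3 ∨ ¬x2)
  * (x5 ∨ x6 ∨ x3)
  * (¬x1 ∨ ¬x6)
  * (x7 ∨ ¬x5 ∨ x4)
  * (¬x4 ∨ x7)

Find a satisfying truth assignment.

x1=False  x2=False  x3=True  x4=True  x5=False  x6=True  x7=True  x8=True

Set x1 = False and propagate.
  then x7 is forced to True.
Set x2 = False and propagate.
  then x3 is forced to True.
  then x8 is forced to True.
  then x6 is forced to True.
  then x4 is forced to True.
  then x5 is forced to False.
Check each clause:
  1. (x4 ∨ x6) — x4 is true.
  2. (x3 ∨ x2) — x3 is true.
  3. (¬x2 ∨ x8) — x8 is true.
  4. (x8 ∨ ¬x1) — x8 is true.
  5. (x1 ∨ x7) — x7 is true.
  6. (¬x8 ∨ x4 ∨ ¬x1) — x4 is true.
  7. (¬x2 ∨ ¬x3) — ¬x2 is true.
  8. (¬x4 ∨ ¬x5) — ¬x5 is true.
  9. (¬x5 ∨ x1 ∨ x8) — x8 is true.
  10. (x2 ∨ ¬x5 ∨ ¬x4) — ¬x5 is true.
  11. (x8 ∨ ¬x7 ∨ x2) — x8 is true.
  12. (x6 ∨ ¬x5 ∨ ¬x8) — ¬x5 is true.
  13. (¬x2 ∨ x4) — x4 is true.
  14. (¬x3 ∨ x1 ∨ x6) — x6 is true.
  15. (x5 ∨ x4 ∨ x1) — x4 is true.
  16. (x3 ∨ ¬x4 ∨ ¬x8) — x3 is true.
  17. (x4 ∨ ¬x6) — x4 is true.
  18. (¬x3 ∨ ¬x2 ∨ x1) — ¬x2 is true.
  19. (x5 ∨ x3 ∨ x6) — x3 is true.
  20. (¬x1 ∨ ¬x6) — ¬x1 is true.
  21. (¬x5 ∨ x4 ∨ x7) — ¬x5 is true.
  22. (x7 ∨ ¬x4) — x7 is true.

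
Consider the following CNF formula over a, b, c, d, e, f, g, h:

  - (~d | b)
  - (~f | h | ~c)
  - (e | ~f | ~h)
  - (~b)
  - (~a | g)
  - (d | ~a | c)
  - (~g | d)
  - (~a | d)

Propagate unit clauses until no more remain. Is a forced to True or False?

False

(~b) is a unit clause: b = False.
From (b | ~d) and b = False: d = False.
(d | ~g) with d = False leaves only ~g, so g = False.
(~a | g): since g = False, the clause reduces to (~a). a = False.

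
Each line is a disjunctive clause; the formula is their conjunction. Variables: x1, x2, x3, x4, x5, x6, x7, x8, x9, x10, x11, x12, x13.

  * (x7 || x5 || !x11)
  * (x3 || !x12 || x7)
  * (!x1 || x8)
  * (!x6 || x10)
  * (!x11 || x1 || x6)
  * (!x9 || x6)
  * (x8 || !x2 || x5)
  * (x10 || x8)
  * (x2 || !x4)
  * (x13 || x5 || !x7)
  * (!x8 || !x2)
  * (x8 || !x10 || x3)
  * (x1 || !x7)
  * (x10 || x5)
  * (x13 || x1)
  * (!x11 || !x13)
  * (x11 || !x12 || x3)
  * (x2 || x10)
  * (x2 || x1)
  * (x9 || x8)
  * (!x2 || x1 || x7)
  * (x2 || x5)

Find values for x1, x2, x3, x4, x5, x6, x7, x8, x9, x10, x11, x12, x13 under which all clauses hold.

x4 occurs only negated in the remaining clauses — set x4 = False.
x5 occurs only positively in the remaining clauses — set x5 = True.
Branch on x1: take x1 = True.
  then x8 is forced to True.
  then x2 is forced to False.
  then x10 is forced to True.
For the remaining variables, x3 = False, x6 = True, x7 = False, x9 = False, x11 = False, x12 = False, x13 = False works.

x1=1  x2=0  x3=0  x4=0  x5=1  x6=1  x7=0  x8=1  x9=0  x10=1  x11=0  x12=0  x13=0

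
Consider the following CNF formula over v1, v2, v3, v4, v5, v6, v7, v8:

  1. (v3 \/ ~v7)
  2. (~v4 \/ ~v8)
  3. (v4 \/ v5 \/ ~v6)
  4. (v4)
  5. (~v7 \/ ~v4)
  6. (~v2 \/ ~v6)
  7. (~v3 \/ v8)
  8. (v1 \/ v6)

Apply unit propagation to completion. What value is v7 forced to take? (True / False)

False

Unit clause (v4) sets v4 = True.
(~v4 \/ ~v8) with v4 = True leaves only ~v8, so v8 = False.
In (~v4 \/ ~v7), ~v4 is now false; ~v7 must hold, so v7 = False.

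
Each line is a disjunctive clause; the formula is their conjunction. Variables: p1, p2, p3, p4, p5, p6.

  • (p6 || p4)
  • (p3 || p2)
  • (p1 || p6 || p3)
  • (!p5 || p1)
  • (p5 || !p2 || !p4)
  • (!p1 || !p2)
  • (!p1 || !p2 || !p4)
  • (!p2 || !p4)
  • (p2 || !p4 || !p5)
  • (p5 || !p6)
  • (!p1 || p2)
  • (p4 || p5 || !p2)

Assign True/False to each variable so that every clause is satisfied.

p1 = 0, p2 = 0, p3 = 1, p4 = 1, p5 = 0, p6 = 0

Check each clause:
  1. (p4 || p6) — p4 is true.
  2. (p2 || p3) — p3 is true.
  3. (p3 || p1 || p6) — p3 is true.
  4. (!p5 || p1) — !p5 is true.
  5. (p5 || !p2 || !p4) — !p2 is true.
  6. (!p2 || !p1) — !p1 is true.
  7. (!p4 || !p1 || !p2) — !p1 is true.
  8. (!p4 || !p2) — !p2 is true.
  9. (p2 || !p5 || !p4) — !p5 is true.
  10. (!p6 || p5) — !p6 is true.
  11. (!p1 || p2) — !p1 is true.
  12. (!p2 || p5 || p4) — p4 is true.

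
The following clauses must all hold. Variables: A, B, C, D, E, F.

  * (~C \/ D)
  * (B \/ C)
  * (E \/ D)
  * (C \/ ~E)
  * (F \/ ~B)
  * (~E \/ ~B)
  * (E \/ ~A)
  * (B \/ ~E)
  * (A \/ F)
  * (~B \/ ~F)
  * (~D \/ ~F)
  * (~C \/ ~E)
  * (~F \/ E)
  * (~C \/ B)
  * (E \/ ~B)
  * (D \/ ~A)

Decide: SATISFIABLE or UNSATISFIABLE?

E = True:
  propagation gives C=True; an empty clause results — contradiction.
E = False:
  propagation gives D=True, A=False, F=True; an empty clause results — contradiction.
Every branch closes, so no satisfying assignment exists.

UNSATISFIABLE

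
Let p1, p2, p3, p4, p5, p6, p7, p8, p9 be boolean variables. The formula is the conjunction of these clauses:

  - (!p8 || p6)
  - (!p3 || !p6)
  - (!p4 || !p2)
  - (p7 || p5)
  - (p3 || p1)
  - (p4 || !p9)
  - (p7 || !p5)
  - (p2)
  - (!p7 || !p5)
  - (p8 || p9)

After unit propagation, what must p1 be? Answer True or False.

(p2) is a unit clause: p2 = True.
(!p2 || !p4) with p2 = True leaves only !p4, so p4 = False.
(p4 || !p9) with p4 = False leaves only !p9, so p9 = False.
From (p8 || p9) and p9 = False: p8 = True.
(p6 || !p8) with p8 = True leaves only p6, so p6 = True.
(!p6 || !p3): since p6 = True, the clause reduces to (!p3). p3 = False.
(p1 || p3): since p3 = False, the clause reduces to (p1). p1 = True.

True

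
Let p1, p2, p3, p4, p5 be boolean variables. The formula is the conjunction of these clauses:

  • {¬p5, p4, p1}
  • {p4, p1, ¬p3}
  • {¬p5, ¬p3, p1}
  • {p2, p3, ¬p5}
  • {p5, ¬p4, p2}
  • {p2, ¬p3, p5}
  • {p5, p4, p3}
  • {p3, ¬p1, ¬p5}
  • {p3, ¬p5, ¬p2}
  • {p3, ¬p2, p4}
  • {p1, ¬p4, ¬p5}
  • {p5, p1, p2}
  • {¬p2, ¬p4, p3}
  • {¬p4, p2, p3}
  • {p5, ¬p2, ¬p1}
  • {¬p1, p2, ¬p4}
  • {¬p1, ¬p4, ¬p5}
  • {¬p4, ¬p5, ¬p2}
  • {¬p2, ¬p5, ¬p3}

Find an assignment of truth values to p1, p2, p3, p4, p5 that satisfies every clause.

p1 = F, p2 = T, p3 = T, p4 = T, p5 = F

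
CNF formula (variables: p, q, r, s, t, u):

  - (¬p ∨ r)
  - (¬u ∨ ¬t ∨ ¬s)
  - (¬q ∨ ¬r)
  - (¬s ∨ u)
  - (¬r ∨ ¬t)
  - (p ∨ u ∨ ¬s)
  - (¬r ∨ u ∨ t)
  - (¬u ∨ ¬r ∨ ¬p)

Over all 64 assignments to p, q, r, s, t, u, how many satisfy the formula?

12

Split on r, then u.
  r=1, u=1: remaining (p,q,s,t) ∈ {(0,0,0,0); (0,0,1,0)} — 2.
  r=1, u=0: a clause becomes empty — 0.
  r=0, u=1: q free; 3 ways for (p,s,t) × 2^1 = 6.
  r=0, u=0: remaining (p,q,s,t) ∈ {(0,0,0,0); (0,0,0,1); (0,1,0,0); (0,1,0,1)} — 4.
Total: 2 + 0 + 6 + 4 = 12.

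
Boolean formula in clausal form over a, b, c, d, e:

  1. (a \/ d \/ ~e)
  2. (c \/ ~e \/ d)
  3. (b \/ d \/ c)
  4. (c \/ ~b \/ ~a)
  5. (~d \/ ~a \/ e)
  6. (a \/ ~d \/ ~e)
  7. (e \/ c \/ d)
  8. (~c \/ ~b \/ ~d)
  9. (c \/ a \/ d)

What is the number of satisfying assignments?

Case analysis on d and c:
  d=T, c=T: remaining (a,b,e) ∈ {(F,F,F); (T,F,T)} — 2.
  d=T, c=F: remaining (a,b,e) ∈ {(F,F,F); (F,T,F); (T,F,T)} — 3.
  d=F, c=T: b free; 3 ways for (a,e) × 2^1 = 6.
  d=F, c=F: a clause becomes empty — 0.
Total: 2 + 3 + 6 + 0 = 11.

11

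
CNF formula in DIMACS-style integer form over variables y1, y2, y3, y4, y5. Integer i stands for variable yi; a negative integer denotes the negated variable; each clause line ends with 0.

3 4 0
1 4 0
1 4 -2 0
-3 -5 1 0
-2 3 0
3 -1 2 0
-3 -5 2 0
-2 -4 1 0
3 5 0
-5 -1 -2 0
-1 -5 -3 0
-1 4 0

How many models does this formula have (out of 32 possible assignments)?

Satisfying assignments:
  y1=0 y2=0 y3=0 y4=1 y5=1
  y1=0 y2=0 y3=1 y4=1 y5=0
  y1=1 y2=0 y3=1 y4=1 y5=0
  y1=1 y2=1 y3=1 y4=1 y5=0
That's 4 in total.

4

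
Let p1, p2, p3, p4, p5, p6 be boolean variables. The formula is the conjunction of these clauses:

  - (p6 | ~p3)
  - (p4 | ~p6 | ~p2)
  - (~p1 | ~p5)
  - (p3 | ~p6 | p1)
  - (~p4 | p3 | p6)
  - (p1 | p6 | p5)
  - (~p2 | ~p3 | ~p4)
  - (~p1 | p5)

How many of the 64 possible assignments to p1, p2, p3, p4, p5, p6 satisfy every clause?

Satisfying assignments:
  p1=F p2=F p3=F p4=F p5=T p6=F
  p1=F p2=F p3=T p4=F p5=F p6=T
  p1=F p2=F p3=T p4=F p5=T p6=T
  p1=F p2=F p3=T p4=T p5=F p6=T
  p1=F p2=F p3=T p4=T p5=T p6=T
  p1=F p2=T p3=F p4=F p5=T p6=F
Count: 6.

6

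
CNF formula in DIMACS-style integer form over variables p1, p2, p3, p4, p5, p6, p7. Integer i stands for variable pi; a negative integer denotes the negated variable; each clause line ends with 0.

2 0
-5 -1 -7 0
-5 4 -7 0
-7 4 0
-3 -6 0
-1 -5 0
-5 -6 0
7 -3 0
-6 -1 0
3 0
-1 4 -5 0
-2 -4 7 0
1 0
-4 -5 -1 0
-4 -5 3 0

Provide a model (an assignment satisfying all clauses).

The clause (p2) is unit: p2 must be True.
The clause (p3) is unit: p3 must be True.
(~p6) is a unit clause, so p6 = False.
Unit propagation: (p7) forces p7 = True.
(p4) is a unit clause, so p4 = True.
(p1) is a unit clause, so p1 = True.
Unit propagation: (~p5) forces p5 = False.

p1=T, p2=T, p3=T, p4=T, p5=F, p6=F, p7=T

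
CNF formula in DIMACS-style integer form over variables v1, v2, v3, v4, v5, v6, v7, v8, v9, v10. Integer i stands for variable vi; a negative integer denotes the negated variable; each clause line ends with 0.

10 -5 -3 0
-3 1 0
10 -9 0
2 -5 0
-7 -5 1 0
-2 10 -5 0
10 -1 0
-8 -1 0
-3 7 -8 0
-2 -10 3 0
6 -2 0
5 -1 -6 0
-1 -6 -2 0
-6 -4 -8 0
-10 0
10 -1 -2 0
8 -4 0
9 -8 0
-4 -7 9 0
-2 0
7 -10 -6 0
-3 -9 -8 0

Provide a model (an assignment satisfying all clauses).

v1 = 0, v2 = 0, v3 = 0, v4 = 0, v5 = 0, v6 = 0, v7 = 1, v8 = 0, v9 = 0, v10 = 0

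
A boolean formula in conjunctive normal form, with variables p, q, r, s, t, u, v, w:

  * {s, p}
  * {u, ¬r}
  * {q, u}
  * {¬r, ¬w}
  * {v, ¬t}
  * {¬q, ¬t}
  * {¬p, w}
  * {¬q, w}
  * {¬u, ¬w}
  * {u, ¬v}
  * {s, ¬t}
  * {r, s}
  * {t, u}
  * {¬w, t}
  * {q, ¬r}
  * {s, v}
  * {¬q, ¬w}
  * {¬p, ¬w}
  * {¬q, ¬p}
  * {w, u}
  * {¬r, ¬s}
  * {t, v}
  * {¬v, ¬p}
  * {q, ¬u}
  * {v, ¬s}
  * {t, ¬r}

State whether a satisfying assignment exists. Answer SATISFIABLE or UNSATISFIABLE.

UNSATISFIABLE

w = True:
  propagation gives r=False, u=False, q=True; an empty clause results — contradiction.
w = False:
  propagation gives p=False, s=True, q=False, u=True; an empty clause results — contradiction.
Every branch closes, so no satisfying assignment exists.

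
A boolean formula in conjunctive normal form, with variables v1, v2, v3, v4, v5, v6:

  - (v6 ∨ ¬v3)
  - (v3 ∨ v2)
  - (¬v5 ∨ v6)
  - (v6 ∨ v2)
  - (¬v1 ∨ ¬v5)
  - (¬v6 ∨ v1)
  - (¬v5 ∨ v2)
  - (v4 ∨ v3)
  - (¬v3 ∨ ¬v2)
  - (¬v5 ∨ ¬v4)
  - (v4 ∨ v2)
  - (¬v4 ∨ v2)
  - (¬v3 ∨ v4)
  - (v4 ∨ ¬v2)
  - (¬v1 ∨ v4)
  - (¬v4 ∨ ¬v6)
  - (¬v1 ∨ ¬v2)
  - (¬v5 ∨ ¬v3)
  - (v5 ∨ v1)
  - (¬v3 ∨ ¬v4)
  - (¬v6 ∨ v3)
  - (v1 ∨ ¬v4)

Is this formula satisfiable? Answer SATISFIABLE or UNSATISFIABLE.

UNSATISFIABLE

v4 = True:
  propagation gives v5=False, v2=True, v3=False, v6=False; an empty clause results — contradiction.
v4 = False:
  propagation gives v3=True; an empty clause results — contradiction.
Every branch closes, so no satisfying assignment exists.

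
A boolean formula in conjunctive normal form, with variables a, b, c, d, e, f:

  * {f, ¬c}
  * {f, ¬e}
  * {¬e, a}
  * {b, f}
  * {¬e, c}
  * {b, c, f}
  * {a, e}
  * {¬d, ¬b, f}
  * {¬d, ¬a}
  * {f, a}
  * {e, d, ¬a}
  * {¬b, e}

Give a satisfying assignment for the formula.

a = T, b = T, c = T, d = F, e = T, f = T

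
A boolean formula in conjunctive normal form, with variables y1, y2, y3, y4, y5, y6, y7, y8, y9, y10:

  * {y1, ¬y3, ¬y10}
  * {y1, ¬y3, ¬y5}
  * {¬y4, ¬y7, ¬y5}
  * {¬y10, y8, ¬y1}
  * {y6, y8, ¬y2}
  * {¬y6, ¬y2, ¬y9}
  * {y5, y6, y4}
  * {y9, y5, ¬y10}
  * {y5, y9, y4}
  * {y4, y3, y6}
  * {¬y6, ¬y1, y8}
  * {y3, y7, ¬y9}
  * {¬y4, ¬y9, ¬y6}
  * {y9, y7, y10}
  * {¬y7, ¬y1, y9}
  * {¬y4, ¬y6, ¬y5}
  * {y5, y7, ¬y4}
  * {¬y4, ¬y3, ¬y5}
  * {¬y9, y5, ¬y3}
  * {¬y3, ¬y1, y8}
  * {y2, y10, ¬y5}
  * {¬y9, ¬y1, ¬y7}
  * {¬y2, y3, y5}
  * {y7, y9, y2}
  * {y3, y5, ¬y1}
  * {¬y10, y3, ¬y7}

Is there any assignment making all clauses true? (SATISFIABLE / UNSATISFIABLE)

Pure literal: y8 appears only positively; assign y8 = True.
Try y1 = False.
Try y2 = True.
Try y3 = True.
  then y10 is forced to False.
  then y5 is forced to False.
  then y9 is forced to False.
  then y4 is forced to True.
  then y7 is forced to True.
y6 is now unconstrained; take y6 = True.
So y1=F, y2=T, y3=T, y4=T, y5=F, y6=T, y7=T, y8=T, y9=F, y10=F is a satisfying assignment.

SATISFIABLE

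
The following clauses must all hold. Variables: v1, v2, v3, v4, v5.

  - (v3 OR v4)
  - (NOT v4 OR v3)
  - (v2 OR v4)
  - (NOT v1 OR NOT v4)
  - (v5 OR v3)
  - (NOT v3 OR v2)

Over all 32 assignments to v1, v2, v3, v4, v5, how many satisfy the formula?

6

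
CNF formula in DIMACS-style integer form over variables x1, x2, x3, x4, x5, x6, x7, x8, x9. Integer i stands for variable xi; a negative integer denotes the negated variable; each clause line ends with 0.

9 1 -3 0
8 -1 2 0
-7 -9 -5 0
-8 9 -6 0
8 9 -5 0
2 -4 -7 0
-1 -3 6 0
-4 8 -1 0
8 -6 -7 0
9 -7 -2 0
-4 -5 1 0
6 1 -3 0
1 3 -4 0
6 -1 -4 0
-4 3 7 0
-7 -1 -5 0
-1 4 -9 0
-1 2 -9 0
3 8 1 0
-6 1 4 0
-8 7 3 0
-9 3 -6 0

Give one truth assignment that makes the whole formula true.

Try x1 = False.
Try x2 = False.
Branch on x3: take x3 = False.
  then x4 is forced to False.
  then x8 is forced to True.
  then x6 is forced to False.
  then x7 is forced to True.
For the remaining variables, x5 = True, x9 = False works.

x1 = F  x2 = F  x3 = F  x4 = F  x5 = T  x6 = F  x7 = T  x8 = T  x9 = F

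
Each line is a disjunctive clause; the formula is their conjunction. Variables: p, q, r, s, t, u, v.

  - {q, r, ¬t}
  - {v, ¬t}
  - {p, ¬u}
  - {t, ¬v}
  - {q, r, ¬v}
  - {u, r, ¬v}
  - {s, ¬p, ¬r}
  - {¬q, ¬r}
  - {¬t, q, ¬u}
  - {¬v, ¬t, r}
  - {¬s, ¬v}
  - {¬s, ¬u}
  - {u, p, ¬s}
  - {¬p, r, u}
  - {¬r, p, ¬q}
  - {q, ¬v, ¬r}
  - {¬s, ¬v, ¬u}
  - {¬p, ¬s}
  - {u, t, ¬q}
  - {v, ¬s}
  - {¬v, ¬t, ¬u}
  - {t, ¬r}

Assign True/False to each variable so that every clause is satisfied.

p=T, q=T, r=F, s=F, t=F, u=T, v=F

Branch on p: take p = True.
  then s is forced to False.
  then r is forced to False.
  then u is forced to True.
For the remaining variables, q = True, t = False, v = False works.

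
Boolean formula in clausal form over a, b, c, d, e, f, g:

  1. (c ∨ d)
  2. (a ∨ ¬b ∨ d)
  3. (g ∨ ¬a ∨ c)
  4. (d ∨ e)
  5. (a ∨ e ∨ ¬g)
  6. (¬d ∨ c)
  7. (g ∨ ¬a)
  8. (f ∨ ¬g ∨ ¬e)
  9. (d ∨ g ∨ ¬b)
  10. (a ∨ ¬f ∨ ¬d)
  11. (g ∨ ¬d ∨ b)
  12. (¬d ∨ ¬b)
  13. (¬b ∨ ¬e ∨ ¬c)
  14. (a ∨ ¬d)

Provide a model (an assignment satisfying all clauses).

a = T  b = F  c = T  d = T  e = F  f = T  g = T

Set a = True and propagate.
  then g is forced to True.
Try b = False.
The remaining clauses are satisfied by c = True, d = True, e = False, f = True.
Check each clause:
  1. (c ∨ d) — c is true.
  2. (d ∨ ¬b ∨ a) — a is true.
  3. (c ∨ g ∨ ¬a) — c is true.
  4. (e ∨ d) — d is true.
  5. (a ∨ ¬g ∨ e) — a is true.
  6. (¬d ∨ c) — c is true.
  7. (¬a ∨ g) — g is true.
  8. (¬e ∨ f ∨ ¬g) — ¬e is true.
  9. (d ∨ ¬b ∨ g) — d is true.
  10. (¬d ∨ ¬f ∨ a) — a is true.
  11. (g ∨ b ∨ ¬d) — g is true.
  12. (¬b ∨ ¬d) — ¬b is true.
  13. (¬e ∨ ¬b ∨ ¬c) — ¬e is true.
  14. (¬d ∨ a) — a is true.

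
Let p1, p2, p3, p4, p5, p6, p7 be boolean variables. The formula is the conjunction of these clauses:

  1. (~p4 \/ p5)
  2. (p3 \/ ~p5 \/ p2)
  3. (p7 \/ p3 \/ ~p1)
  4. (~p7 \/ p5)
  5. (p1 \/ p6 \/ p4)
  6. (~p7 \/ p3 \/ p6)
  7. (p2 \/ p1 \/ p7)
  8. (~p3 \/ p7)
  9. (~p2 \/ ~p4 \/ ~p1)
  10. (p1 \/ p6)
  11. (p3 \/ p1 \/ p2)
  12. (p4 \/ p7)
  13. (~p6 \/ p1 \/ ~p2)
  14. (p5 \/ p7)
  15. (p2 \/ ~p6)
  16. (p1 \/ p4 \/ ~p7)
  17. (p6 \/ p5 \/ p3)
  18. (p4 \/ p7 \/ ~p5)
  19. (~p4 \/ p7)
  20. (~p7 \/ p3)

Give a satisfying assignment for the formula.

p1 = T  p2 = T  p3 = T  p4 = F  p5 = T  p6 = F  p7 = T

Branch on p1: take p1 = True.
The remaining clauses are satisfied by p2 = True, p3 = True, p4 = False, p5 = True, p6 = False, p7 = True.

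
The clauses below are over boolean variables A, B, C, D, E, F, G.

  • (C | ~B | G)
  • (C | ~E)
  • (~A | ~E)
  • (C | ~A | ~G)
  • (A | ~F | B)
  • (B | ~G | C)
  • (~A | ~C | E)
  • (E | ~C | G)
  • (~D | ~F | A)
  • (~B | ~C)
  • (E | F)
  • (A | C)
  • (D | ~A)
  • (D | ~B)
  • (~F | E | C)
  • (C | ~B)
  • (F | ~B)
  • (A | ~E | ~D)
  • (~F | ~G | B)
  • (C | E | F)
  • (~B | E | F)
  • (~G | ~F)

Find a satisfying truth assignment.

A=False, B=False, C=True, D=False, E=True, F=False, G=True

Try A = False.
  then C is forced to True.
  then B is forced to False.
  then F is forced to False.
  then E is forced to True.
  then D is forced to False.
G is now unconstrained; take G = True.
Every clause has at least one true literal under this assignment.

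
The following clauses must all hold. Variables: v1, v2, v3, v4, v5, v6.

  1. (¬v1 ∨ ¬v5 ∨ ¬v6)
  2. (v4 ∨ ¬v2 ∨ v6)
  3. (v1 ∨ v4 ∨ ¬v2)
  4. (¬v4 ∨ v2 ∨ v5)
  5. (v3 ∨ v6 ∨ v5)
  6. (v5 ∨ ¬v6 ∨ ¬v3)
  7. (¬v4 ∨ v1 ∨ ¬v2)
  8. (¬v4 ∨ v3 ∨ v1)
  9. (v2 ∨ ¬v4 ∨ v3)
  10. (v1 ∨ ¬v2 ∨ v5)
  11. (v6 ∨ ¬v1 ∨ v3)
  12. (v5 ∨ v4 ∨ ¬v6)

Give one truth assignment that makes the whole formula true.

Branch on v1: take v1 = True.
Try v2 = False.
Try v3 = True.
For the remaining variables, v4 = True, v5 = True, v6 = False works.

v1 = True  v2 = False  v3 = True  v4 = True  v5 = True  v6 = False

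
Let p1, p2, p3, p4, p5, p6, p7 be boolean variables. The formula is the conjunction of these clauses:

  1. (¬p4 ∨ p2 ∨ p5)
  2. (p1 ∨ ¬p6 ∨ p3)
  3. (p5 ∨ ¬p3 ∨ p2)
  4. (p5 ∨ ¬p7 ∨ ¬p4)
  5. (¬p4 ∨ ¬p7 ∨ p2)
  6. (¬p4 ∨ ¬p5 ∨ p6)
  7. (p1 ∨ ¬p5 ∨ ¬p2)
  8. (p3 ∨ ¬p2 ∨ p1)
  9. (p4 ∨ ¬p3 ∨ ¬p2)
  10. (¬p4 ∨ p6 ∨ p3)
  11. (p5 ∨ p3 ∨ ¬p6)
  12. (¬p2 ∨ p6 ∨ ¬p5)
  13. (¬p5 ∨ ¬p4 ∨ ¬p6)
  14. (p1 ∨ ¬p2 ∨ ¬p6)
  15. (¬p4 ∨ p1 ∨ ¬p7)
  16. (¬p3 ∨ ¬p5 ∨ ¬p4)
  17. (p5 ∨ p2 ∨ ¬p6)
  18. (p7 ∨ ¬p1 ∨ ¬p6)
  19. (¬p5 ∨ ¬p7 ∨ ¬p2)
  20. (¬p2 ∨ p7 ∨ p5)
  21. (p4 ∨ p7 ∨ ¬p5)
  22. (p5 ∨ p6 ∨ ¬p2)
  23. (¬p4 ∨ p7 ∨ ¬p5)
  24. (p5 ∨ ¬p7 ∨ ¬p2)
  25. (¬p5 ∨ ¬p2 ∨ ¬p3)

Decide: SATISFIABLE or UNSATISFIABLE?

Set p1 = True and propagate.
Set p2 = False and propagate.
Set p3 = True and propagate.
  then p5 is forced to True.
  then p4 is forced to False.
  then p7 is forced to True.
p6 is now unconstrained; take p6 = True.
Every clause has at least one true literal under this assignment.
So p1 = T  p2 = F  p3 = T  p4 = F  p5 = T  p6 = T  p7 = T is a satisfying assignment.

SATISFIABLE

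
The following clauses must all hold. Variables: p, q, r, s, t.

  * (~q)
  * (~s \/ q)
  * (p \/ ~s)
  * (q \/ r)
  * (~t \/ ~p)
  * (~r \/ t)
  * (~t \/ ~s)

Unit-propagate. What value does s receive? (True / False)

False

(~q) is a unit clause: q = False.
(~s \/ q): since q = False, the clause reduces to (~s). s = False.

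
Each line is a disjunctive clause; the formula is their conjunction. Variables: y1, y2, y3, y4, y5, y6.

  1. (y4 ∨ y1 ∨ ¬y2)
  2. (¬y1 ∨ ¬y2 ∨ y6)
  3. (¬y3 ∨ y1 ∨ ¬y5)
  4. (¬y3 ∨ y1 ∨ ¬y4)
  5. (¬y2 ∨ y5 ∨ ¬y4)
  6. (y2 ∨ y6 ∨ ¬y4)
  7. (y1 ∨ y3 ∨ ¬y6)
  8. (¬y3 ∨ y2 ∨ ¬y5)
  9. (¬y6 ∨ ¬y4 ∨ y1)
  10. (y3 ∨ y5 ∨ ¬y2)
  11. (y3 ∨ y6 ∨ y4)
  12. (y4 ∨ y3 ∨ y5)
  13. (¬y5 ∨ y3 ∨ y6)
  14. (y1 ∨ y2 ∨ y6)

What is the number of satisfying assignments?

Case analysis on y3 and y1:
  y3=T, y1=T: 6 of the 16 assignments to (y2,y4,y5,y6) work.
  y3=T, y1=F: remaining (y2,y4,y5,y6) ∈ {(F,F,F,T)} — 1.
  y3=F, y1=T: 5 of the 16 assignments to (y2,y4,y5,y6) work.
  y3=F, y1=F: a clause becomes empty — 0.
Total: 6 + 1 + 5 + 0 = 12.

12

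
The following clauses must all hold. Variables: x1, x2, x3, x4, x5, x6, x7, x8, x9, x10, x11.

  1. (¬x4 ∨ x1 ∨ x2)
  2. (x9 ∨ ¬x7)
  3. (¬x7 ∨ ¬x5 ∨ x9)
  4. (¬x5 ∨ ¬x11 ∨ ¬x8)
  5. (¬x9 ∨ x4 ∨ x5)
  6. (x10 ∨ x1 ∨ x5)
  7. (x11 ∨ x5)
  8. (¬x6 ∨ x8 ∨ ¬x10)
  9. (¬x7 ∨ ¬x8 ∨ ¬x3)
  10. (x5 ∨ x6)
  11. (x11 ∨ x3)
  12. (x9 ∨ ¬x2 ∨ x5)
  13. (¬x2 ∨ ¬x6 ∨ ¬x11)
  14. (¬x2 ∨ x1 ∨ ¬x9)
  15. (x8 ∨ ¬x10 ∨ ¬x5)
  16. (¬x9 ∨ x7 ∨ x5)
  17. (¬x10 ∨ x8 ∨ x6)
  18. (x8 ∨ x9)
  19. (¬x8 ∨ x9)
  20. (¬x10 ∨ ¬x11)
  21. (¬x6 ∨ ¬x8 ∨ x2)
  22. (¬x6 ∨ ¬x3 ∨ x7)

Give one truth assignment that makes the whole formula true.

x1=1, x2=0, x3=1, x4=0, x5=1, x6=0, x7=0, x8=0, x9=1, x10=0, x11=1

Pure literal: x1 appears only positively; assign x1 = True.
Set x2 = False and propagate.
Branch on x3: take x3 = True.
For the remaining variables, x4 = False, x5 = True, x6 = False, x7 = False, x8 = False, x9 = True, x10 = False, x11 = True works.
Check each clause:
  1. (x1 ∨ ¬x4 ∨ x2) — x1 is true.
  2. (x9 ∨ ¬x7) — ¬x7 is true.
  3. (¬x5 ∨ ¬x7 ∨ x9) — ¬x7 is true.
  4. (¬x11 ∨ ¬x5 ∨ ¬x8) — ¬x8 is true.
  5. (x5 ∨ ¬x9 ∨ x4) — x5 is true.
  6. (x1 ∨ x10 ∨ x5) — x1 is true.
  7. (x5 ∨ x11) — x11 is true.
  8. (x8 ∨ ¬x6 ∨ ¬x10) — ¬x6 is true.
  9. (¬x8 ∨ ¬x7 ∨ ¬x3) — ¬x8 is true.
  10. (x6 ∨ x5) — x5 is true.
  11. (x11 ∨ x3) — x3 is true.
  12. (x9 ∨ x5 ∨ ¬x2) — x9 is true.
  13. (¬x2 ∨ ¬x11 ∨ ¬x6) — ¬x6 is true.
  14. (¬x9 ∨ x1 ∨ ¬x2) — x1 is true.
  15. (¬x10 ∨ x8 ∨ ¬x5) — ¬x10 is true.
  16. (x7 ∨ x5 ∨ ¬x9) — x5 is true.
  17. (x6 ∨ x8 ∨ ¬x10) — ¬x10 is true.
  18. (x9 ∨ x8) — x9 is true.
  19. (¬x8 ∨ x9) — ¬x8 is true.
  20. (¬x11 ∨ ¬x10) — ¬x10 is true.
  21. (x2 ∨ ¬x6 ∨ ¬x8) — ¬x8 is true.
  22. (¬x6 ∨ x7 ∨ ¬x3) — ¬x6 is true.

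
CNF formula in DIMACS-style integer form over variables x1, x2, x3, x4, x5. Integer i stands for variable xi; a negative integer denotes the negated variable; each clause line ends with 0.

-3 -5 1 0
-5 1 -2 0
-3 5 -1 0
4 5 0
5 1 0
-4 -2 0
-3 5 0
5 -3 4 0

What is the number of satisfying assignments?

9

Case analysis on x5 and x1:
  x5=1, x1=1: x3 free; 3 ways for (x2,x4) × 2^1 = 6.
  x5=1, x1=0: remaining (x2,x3,x4) ∈ {(0,0,0); (0,0,1)} — 2.
  x5=0, x1=1: remaining (x2,x3,x4) ∈ {(0,0,1)} — 1.
  x5=0, x1=0: a clause becomes empty — 0.
Total: 6 + 2 + 1 + 0 = 9.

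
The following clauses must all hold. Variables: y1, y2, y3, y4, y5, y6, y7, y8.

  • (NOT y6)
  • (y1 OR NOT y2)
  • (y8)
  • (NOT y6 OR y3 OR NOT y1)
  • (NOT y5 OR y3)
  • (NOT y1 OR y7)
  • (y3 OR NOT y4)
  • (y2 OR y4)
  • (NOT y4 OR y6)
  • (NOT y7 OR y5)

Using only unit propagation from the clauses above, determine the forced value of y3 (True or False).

True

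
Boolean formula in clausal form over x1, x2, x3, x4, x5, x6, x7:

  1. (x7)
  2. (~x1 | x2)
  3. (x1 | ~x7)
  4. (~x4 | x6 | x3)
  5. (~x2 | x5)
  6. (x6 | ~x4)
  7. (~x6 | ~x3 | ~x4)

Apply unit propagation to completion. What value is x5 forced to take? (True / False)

Unit clause (x7) sets x7 = True.
In (~x7 | x1), ~x7 is now false; x1 must hold, so x1 = True.
From (x2 | ~x1) and x1 = True: x2 = True.
(~x2 | x5) with x2 = True leaves only x5, so x5 = True.

True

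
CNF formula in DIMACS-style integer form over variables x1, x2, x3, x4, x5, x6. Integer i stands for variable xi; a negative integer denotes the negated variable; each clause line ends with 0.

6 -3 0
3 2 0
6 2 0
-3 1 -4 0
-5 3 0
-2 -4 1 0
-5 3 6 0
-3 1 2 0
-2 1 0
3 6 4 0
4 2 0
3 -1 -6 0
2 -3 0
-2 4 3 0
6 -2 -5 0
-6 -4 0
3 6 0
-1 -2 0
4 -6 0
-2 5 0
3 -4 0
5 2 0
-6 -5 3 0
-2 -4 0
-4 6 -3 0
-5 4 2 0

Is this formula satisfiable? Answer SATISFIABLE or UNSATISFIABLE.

x2 = True:
  propagation gives x1=True; an empty clause results — contradiction.
x2 = False:
  propagation gives x3=True; an empty clause results — contradiction.
Every branch closes, so no satisfying assignment exists.

UNSATISFIABLE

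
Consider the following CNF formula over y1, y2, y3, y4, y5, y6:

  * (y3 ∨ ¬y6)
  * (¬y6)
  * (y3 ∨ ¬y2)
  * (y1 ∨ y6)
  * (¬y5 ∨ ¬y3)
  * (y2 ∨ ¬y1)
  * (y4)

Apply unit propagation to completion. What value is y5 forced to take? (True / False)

(¬y6) stands alone — y6 = False.
(y6 ∨ y1): since y6 = False, the clause reduces to (y1). y1 = True.
(y2 ∨ ¬y1): since y1 = True, the clause reduces to (y2). y2 = True.
(¬y2 ∨ y3): since y2 = True, the clause reduces to (y3). y3 = True.
(¬y5 ∨ ¬y3): since y3 = True, the clause reduces to (¬y5). y5 = False.

False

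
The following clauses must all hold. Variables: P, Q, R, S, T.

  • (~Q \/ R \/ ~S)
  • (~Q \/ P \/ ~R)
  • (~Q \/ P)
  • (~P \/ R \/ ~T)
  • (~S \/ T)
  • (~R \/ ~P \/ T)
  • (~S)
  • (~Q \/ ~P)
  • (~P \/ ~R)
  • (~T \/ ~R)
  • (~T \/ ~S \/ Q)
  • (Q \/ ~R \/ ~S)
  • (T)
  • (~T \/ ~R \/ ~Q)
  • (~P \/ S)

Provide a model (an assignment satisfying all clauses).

P=F, Q=F, R=F, S=F, T=T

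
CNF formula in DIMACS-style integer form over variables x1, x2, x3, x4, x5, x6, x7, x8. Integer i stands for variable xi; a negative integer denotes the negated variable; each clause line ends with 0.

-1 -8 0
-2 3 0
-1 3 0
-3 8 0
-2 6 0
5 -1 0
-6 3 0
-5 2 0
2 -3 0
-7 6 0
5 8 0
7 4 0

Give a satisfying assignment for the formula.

x1=False, x2=True, x3=True, x4=True, x5=True, x6=True, x7=True, x8=True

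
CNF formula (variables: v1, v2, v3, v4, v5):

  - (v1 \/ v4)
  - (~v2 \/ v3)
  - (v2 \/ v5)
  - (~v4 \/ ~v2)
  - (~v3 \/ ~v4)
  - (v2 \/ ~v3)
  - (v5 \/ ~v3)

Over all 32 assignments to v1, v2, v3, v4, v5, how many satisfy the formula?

4

The models are:
  v1=0 v2=0 v3=0 v4=1 v5=1
  v1=1 v2=0 v3=0 v4=0 v5=1
  v1=1 v2=0 v3=0 v4=1 v5=1
  v1=1 v2=1 v3=1 v4=0 v5=1
Count: 4.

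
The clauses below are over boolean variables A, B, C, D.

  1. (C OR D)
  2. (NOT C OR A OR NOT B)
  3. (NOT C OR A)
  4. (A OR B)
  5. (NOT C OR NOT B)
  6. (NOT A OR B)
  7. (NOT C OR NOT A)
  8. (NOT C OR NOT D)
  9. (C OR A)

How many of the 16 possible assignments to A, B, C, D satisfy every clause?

1

The models are:
  A=T B=T C=F D=T
That's 1 in total.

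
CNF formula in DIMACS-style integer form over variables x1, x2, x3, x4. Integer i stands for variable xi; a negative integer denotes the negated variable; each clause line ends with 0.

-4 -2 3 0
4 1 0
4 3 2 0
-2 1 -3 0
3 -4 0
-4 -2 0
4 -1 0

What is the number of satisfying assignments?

2

The models are:
  x1=F x2=F x3=T x4=T
  x1=T x2=F x3=T x4=T
Count: 2.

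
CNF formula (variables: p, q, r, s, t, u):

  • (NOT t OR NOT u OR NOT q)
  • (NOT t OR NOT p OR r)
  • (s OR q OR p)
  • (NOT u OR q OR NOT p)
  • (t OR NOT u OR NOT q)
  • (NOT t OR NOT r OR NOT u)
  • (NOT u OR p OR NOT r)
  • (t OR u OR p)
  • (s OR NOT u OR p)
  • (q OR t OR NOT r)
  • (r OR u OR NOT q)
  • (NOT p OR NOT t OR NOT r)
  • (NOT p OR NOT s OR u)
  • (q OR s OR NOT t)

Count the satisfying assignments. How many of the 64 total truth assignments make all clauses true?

8

Case analysis on u and p:
  u=T, p=T: a clause becomes empty — 0.
  u=T, p=F: remaining (q,r,s,t) ∈ {(F,F,T,F); (F,F,T,T)} — 2.
  u=F, p=T: remaining (q,r,s,t) ∈ {(F,F,F,F); (T,T,F,F)} — 2.
  u=F, p=F: remaining (q,r,s,t) ∈ {(F,F,T,T); (F,T,T,T); (T,T,F,T); (T,T,T,T)} — 4.
Total: 0 + 2 + 2 + 4 = 8.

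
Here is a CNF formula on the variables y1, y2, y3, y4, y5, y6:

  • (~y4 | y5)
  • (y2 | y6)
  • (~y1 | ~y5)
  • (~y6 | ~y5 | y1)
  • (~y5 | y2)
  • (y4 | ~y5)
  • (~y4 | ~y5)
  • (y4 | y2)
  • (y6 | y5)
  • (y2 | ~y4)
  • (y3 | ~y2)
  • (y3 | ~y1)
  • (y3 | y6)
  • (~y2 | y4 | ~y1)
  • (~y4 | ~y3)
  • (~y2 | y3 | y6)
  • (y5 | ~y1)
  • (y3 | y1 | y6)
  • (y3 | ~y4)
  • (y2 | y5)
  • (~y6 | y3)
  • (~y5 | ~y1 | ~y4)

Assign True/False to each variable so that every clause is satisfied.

y1=F, y2=T, y3=T, y4=F, y5=F, y6=T

Check each clause:
  1. (y5 | ~y4) — ~y4 is true.
  2. (y6 | y2) — y2 is true.
  3. (~y1 | ~y5) — ~y5 is true.
  4. (y1 | ~y6 | ~y5) — ~y5 is true.
  5. (y2 | ~y5) — y2 is true.
  6. (~y5 | y4) — ~y5 is true.
  7. (~y5 | ~y4) — ~y5 is true.
  8. (y2 | y4) — y2 is true.
  9. (y6 | y5) — y6 is true.
  10. (~y4 | y2) — y2 is true.
  11. (y3 | ~y2) — y3 is true.
  12. (~y1 | y3) — y3 is true.
  13. (y3 | y6) — y3 is true.
  14. (~y2 | y4 | ~y1) — ~y1 is true.
  15. (~y4 | ~y3) — ~y4 is true.
  16. (~y2 | y3 | y6) — y3 is true.
  17. (y5 | ~y1) — ~y1 is true.
  18. (y6 | y1 | y3) — y3 is true.
  19. (y3 | ~y4) — y3 is true.
  20. (y5 | y2) — y2 is true.
  21. (y3 | ~y6) — y3 is true.
  22. (~y4 | ~y1 | ~y5) — ~y5 is true.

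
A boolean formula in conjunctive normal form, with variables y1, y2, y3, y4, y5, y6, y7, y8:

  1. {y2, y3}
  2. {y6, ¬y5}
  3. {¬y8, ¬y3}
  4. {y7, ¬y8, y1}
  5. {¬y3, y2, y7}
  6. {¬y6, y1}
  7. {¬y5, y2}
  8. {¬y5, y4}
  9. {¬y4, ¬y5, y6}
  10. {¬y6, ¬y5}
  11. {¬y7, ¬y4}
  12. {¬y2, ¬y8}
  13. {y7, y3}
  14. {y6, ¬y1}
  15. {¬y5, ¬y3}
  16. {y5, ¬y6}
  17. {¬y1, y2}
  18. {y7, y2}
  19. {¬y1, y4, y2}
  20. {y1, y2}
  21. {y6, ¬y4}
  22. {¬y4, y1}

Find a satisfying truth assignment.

y1 = F, y2 = T, y3 = T, y4 = F, y5 = F, y6 = F, y7 = F, y8 = F

Check each clause:
  1. {y2, y3} — y2 is true.
  2. {y6, ¬y5} — ¬y5 is true.
  3. {¬y8, ¬y3} — ¬y8 is true.
  4. {¬y8, y1, y7} — ¬y8 is true.
  5. {y2, y7, ¬y3} — y2 is true.
  6. {y1, ¬y6} — ¬y6 is true.
  7. {y2, ¬y5} — y2 is true.
  8. {¬y5, y4} — ¬y5 is true.
  9. {y6, ¬y4, ¬y5} — ¬y5 is true.
  10. {¬y5, ¬y6} — ¬y6 is true.
  11. {¬y7, ¬y4} — ¬y7 is true.
  12. {¬y8, ¬y2} — ¬y8 is true.
  13. {y3, y7} — y3 is true.
  14. {¬y1, y6} — ¬y1 is true.
  15. {¬y3, ¬y5} — ¬y5 is true.
  16. {y5, ¬y6} — ¬y6 is true.
  17. {y2, ¬y1} — y2 is true.
  18. {y7, y2} — y2 is true.
  19. {¬y1, y2, y4} — y2 is true.
  20. {y2, y1} — y2 is true.
  21. {y6, ¬y4} — ¬y4 is true.
  22. {y1, ¬y4} — ¬y4 is true.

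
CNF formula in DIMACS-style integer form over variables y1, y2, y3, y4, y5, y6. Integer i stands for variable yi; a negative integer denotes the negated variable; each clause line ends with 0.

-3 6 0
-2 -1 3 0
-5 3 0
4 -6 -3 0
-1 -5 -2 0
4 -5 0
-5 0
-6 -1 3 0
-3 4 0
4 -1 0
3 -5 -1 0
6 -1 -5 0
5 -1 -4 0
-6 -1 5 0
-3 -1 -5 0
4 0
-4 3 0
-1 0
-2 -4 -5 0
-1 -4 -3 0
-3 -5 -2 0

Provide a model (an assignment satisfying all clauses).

y1=False  y2=False  y3=True  y4=True  y5=False  y6=True

The clause (!y5) is unit: y5 must be False.
Unit propagation: (y4) forces y4 = True.
(!y1) is a unit clause, so y1 = False.
The clause (y3) is unit: y3 must be True.
(y6) is a unit clause, so y6 = True.
y2 is now unconstrained; take y2 = False.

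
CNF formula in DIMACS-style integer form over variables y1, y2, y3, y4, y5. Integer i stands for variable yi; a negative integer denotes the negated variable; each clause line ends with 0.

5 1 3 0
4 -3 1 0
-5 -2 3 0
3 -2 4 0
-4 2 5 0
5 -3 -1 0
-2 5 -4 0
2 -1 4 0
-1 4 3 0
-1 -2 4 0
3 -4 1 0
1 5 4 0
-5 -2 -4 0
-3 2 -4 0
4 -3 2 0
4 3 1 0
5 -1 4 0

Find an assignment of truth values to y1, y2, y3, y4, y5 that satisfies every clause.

y1=True, y2=False, y3=False, y4=True, y5=True

Check each clause:
  1. {y3, y1, y5} — y1 is true.
  2. {¬y3, y1, y4} — y1 is true.
  3. {¬y2, ¬y5, y3} — ¬y2 is true.
  4. {y4, y3, ¬y2} — y4 is true.
  5. {y5, y2, ¬y4} — y5 is true.
  6. {¬y1, y5, ¬y3} — ¬y3 is true.
  7. {y5, ¬y2, ¬y4} — y5 is true.
  8. {y4, ¬y1, y2} — y4 is true.
  9. {y4, ¬y1, y3} — y4 is true.
  10. {¬y2, ¬y1, y4} — y4 is true.
  11. {y3, y1, ¬y4} — y1 is true.
  12. {y4, y1, y5} — y1 is true.
  13. {¬y4, ¬y2, ¬y5} — ¬y2 is true.
  14. {y2, ¬y3, ¬y4} — ¬y3 is true.
  15. {y2, y4, ¬y3} — y4 is true.
  16. {y4, y3, y1} — y1 is true.
  17. {y4, y5, ¬y1} — y4 is true.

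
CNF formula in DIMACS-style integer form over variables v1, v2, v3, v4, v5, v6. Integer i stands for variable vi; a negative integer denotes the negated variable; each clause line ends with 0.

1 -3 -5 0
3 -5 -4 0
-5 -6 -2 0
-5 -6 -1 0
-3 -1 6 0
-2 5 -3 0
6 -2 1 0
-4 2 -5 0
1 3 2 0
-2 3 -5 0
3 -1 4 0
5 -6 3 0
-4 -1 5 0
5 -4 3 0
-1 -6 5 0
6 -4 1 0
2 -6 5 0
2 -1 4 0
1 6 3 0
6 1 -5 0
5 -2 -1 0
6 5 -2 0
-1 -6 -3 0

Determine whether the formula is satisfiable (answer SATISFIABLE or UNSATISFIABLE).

SATISFIABLE

Try v1 = False.
Try v2 = False.
  then v3 is forced to True.
  then v5 is forced to False.
  then v6 is forced to False.
  then v4 is forced to False.
Every clause has at least one true literal under this assignment.
So v1=F, v2=F, v3=T, v4=F, v5=F, v6=F is a satisfying assignment.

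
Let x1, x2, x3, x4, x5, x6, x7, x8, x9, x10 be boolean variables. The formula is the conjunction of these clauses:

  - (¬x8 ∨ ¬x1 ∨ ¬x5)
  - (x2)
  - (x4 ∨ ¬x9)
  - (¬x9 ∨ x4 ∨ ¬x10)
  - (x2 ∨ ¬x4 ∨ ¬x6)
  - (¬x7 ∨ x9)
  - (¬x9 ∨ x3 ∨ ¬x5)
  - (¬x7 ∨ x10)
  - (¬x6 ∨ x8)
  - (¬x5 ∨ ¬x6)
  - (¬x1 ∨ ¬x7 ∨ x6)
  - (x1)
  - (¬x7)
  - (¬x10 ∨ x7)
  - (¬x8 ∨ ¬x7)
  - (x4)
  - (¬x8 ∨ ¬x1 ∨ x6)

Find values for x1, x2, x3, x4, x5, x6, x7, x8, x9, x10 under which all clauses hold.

x1=T, x2=T, x3=F, x4=T, x5=F, x6=T, x7=F, x8=T, x9=T, x10=F

Check each clause:
  1. (¬x1 ∨ ¬x8 ∨ ¬x5) — ¬x5 is true.
  2. (x2) — x2 is true.
  3. (x4 ∨ ¬x9) — x4 is true.
  4. (x4 ∨ ¬x10 ∨ ¬x9) — x4 is true.
  5. (¬x6 ∨ x2 ∨ ¬x4) — x2 is true.
  6. (x9 ∨ ¬x7) — x9 is true.
  7. (¬x5 ∨ ¬x9 ∨ x3) — ¬x5 is true.
  8. (x10 ∨ ¬x7) — ¬x7 is true.
  9. (¬x6 ∨ x8) — x8 is true.
  10. (¬x6 ∨ ¬x5) — ¬x5 is true.
  11. (¬x7 ∨ x6 ∨ ¬x1) — ¬x7 is true.
  12. (x1) — x1 is true.
  13. (¬x7) — ¬x7 is true.
  14. (¬x10 ∨ x7) — ¬x10 is true.
  15. (¬x8 ∨ ¬x7) — ¬x7 is true.
  16. (x4) — x4 is true.
  17. (x6 ∨ ¬x1 ∨ ¬x8) — x6 is true.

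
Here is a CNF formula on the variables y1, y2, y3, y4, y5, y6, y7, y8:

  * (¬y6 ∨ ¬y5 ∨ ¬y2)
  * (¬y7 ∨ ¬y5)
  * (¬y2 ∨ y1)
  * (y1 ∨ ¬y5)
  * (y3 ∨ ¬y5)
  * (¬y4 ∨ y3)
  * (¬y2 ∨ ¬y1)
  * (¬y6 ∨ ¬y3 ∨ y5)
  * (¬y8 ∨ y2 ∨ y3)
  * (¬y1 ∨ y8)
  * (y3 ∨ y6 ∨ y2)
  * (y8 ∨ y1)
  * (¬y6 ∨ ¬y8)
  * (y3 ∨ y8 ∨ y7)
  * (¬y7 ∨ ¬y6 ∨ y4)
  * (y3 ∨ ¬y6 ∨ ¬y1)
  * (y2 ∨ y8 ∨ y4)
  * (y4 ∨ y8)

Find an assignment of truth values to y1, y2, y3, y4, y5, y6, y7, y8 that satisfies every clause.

y1 = 0, y2 = 0, y3 = 1, y4 = 1, y5 = 0, y6 = 0, y7 = 1, y8 = 1

Check each clause:
  1. (¬y5 ∨ ¬y6 ∨ ¬y2) — ¬y6 is true.
  2. (¬y7 ∨ ¬y5) — ¬y5 is true.
  3. (¬y2 ∨ y1) — ¬y2 is true.
  4. (y1 ∨ ¬y5) — ¬y5 is true.
  5. (¬y5 ∨ y3) — y3 is true.
  6. (y3 ∨ ¬y4) — y3 is true.
  7. (¬y2 ∨ ¬y1) — ¬y1 is true.
  8. (¬y6 ∨ ¬y3 ∨ y5) — ¬y6 is true.
  9. (y3 ∨ ¬y8 ∨ y2) — y3 is true.
  10. (y8 ∨ ¬y1) — y8 is true.
  11. (y3 ∨ y2 ∨ y6) — y3 is true.
  12. (y8 ∨ y1) — y8 is true.
  13. (¬y6 ∨ ¬y8) — ¬y6 is true.
  14. (y8 ∨ y7 ∨ y3) — y8 is true.
  15. (¬y6 ∨ ¬y7 ∨ y4) — ¬y6 is true.
  16. (¬y1 ∨ y3 ∨ ¬y6) — ¬y6 is true.
  17. (y2 ∨ y8 ∨ y4) — y8 is true.
  18. (y8 ∨ y4) — y8 is true.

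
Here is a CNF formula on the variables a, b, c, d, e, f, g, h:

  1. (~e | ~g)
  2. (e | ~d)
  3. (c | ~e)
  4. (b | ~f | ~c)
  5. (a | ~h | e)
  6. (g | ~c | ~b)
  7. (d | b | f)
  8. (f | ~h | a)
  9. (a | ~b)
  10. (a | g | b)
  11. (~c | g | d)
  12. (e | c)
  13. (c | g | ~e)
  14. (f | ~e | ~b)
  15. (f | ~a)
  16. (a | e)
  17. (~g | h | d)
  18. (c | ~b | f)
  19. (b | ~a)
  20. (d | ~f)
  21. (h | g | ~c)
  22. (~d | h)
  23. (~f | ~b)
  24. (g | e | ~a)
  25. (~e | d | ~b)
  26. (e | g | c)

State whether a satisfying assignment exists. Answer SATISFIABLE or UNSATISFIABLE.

UNSATISFIABLE

e = True:
  propagation gives g=False, c=True, b=False, f=False; an empty clause results — contradiction.
e = False:
  propagation gives d=False, c=True, g=True, a=True; an empty clause results — contradiction.
Every branch closes, so no satisfying assignment exists.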